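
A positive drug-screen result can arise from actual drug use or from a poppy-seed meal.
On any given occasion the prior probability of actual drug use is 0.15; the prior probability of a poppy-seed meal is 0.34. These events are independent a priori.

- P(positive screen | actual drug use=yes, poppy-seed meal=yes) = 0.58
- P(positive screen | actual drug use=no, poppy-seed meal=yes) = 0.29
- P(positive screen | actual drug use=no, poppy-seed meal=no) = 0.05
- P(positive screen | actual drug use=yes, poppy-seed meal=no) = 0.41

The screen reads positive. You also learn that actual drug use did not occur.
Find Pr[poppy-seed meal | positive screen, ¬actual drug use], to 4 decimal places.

Pr[poppy-seed meal | positive screen, ¬actual drug use] ≈ 0.7492

P(positive screen | ¬actual drug use) = 0.05*0.66 + 0.29*0.34 = 0.033000 + 0.098600 = 0.131600
Of this, 0.098600 comes from 0.29*0.34 (the poppy-seed meal=true cases).
Hence the posterior is 0.098600/0.131600 ≈ 0.7492.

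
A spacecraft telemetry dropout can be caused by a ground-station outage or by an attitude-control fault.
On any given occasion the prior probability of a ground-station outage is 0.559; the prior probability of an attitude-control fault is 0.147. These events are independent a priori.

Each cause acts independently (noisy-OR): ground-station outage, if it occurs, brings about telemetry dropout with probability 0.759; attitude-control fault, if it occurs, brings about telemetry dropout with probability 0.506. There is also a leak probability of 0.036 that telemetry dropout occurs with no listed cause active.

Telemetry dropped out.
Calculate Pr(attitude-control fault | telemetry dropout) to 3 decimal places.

Pr(attitude-control fault | telemetry dropout) ≈ 0.219

Under noisy-OR, P(telemetry dropout | causes) = 1 − (1−0.036)·∏(1−qᵢ) over the active causes.
Sum P(telemetry dropout|·) weighted by the priors over the 4 (ground-station outage, attitude-control fault) configurations:
  P(telemetry dropout) = 0.036×0.441×0.853 + 0.523784×0.441×0.147 + 0.767676×0.559×0.853 + 0.885232×0.559×0.147
        = 0.013542 + 0.033955 + 0.366049 + 0.072742 = 0.486288
Configurations with attitude-control fault contribute 0.106697, so
  P(attitude-control fault | telemetry dropout) = 0.106697 / 0.486288 ≈ 0.219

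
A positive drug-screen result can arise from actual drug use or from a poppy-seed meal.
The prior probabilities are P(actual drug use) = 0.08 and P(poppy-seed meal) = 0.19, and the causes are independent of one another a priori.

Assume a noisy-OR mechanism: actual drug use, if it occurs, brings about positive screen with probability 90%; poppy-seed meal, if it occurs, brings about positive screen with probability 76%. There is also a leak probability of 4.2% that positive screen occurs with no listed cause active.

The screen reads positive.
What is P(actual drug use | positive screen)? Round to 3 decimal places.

P(actual drug use | positive screen) ≈ 0.307

Under noisy-OR, P(positive screen | causes) = 1 − (1−0.042)·∏(1−qᵢ) over the active causes.
Enumerate the 4 (actual drug use, poppy-seed meal) configurations and weight by the priors:
  P(positive screen) = 0.042*0.92*0.81 + 0.77008*0.92*0.19 + 0.9042*0.08*0.81 + 0.977008*0.08*0.19
        = 0.031298 + 0.134610 + 0.058592 + 0.014851 = 0.239351
Keeping only the actual drug use-present terms gives 0.073443, so
  P(actual drug use | positive screen) = 0.073443 / 0.239351 ≈ 0.307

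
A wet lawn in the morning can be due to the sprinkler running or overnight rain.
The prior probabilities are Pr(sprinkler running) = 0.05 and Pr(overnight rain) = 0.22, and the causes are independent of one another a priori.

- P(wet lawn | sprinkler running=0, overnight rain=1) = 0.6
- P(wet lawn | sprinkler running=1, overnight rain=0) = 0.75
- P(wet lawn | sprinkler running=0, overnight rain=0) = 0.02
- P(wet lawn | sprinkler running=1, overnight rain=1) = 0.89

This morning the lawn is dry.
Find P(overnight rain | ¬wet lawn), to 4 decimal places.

P(overnight rain | ¬wet lawn) ≈ 0.1033

P(¬wet lawn) = 0.98*0.95*0.78 + 0.4*0.95*0.22 + 0.25*0.05*0.78 + 0.11*0.05*0.22 = 0.726180 + 0.083600 + 0.009750 + 0.001210 = 0.820740
Restricting to configurations with overnight rain present: 0.083600 + 0.001210 = 0.084810.
So P(overnight rain | ¬wet lawn) = 0.084810/0.820740 ≈ 0.1033.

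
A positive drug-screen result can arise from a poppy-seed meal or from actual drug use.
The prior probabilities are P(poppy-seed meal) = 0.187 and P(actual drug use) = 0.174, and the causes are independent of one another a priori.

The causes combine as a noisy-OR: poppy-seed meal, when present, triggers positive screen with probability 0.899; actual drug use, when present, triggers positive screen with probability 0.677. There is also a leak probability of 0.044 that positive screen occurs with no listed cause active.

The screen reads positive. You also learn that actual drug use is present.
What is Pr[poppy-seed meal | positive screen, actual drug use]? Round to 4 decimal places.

Pr[poppy-seed meal | positive screen, actual drug use] ≈ 0.2438

Under noisy-OR, P(positive screen | causes) = 1 − (1−0.044)·∏(1−qᵢ) over the active causes.
For the numerator, keep only poppy-seed meal=true terms: 0.968812*0.187 = 0.181168
Denominator P(positive screen | actual drug use): 0.691212*0.813 + 0.968812*0.187 = 0.743123
P(poppy-seed meal | positive screen, actual drug use) = 0.181168/0.743123 ≈ 0.2438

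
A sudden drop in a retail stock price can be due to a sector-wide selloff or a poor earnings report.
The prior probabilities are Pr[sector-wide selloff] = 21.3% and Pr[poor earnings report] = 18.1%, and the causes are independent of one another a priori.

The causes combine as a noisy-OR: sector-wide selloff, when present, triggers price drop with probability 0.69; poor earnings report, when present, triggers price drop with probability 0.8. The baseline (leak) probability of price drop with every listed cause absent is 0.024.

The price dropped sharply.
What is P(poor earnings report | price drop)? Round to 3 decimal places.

P(poor earnings report | price drop) ≈ 0.524

Under noisy-OR, P(price drop | causes) = 1 − (1−0.024)·∏(1−qᵢ) over the active causes.
P(price drop) = 0.024·0.787·0.819 + 0.8048·0.787·0.181 + 0.69744·0.213·0.819 + 0.939488·0.213·0.181 = 0.015469 + 0.114641 + 0.121666 + 0.036220 = 0.287996
The poor earnings report-present share is 0.114641 + 0.036220 = 0.150861.
Hence the posterior is 0.150861/0.287996 ≈ 0.524.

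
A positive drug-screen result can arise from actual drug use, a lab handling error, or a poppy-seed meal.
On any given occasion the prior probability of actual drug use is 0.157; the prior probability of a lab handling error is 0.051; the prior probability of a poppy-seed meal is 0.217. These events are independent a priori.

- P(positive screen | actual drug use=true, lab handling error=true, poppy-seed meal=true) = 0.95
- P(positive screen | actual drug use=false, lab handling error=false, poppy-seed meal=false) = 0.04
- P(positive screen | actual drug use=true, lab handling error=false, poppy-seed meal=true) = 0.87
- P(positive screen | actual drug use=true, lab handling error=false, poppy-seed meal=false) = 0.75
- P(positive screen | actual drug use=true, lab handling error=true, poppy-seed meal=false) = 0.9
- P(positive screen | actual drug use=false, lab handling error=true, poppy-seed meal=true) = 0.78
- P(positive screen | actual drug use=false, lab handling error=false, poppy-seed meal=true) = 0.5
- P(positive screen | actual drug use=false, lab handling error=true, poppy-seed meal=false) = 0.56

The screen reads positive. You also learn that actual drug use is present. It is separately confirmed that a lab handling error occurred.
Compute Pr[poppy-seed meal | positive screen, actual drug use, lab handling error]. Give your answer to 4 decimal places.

Pr[poppy-seed meal | positive screen, actual drug use, lab handling error] ≈ 0.2263

Numerator (weight on configurations with poppy-seed meal): 0.95×0.217 = 0.206150
Normalizer over all consistent configurations: 0.9×0.783 + 0.95×0.217 = 0.910850
P(poppy-seed meal | positive screen, actual drug use, lab handling error) = 0.206150/0.910850 ≈ 0.2263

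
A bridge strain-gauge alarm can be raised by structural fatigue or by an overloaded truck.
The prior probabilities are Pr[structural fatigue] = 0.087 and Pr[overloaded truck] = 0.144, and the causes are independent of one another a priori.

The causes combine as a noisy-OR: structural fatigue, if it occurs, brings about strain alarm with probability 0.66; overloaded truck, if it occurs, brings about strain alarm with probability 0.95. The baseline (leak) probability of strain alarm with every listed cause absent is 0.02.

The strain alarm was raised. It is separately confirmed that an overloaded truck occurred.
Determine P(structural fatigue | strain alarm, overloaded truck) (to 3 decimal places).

Under noisy-OR, P(strain alarm | causes) = 1 − (1−0.02)·∏(1−qᵢ) over the active causes.
For the numerator, keep only structural fatigue=true terms: 0.98334*0.087 = 0.085551
Normalizer over all consistent configurations: 0.951*0.913 + 0.98334*0.087 = 0.953814
Posterior = 0.085551 / 0.953814 ≈ 0.090

P(structural fatigue | strain alarm, overloaded truck) ≈ 0.090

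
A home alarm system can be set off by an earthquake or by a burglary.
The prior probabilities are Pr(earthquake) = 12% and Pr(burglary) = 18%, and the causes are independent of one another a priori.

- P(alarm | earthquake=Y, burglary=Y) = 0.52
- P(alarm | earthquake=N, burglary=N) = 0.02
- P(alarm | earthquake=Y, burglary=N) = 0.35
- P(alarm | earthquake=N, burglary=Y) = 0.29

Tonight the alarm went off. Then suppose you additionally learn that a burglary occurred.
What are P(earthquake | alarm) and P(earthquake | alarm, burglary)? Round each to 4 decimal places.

P(earthquake | alarm) ≈ 0.4307; P(earthquake | alarm, burglary) ≈ 0.1965

P(alarm) = 0.02*0.88*0.82 + 0.29*0.88*0.18 + 0.35*0.12*0.82 + 0.52*0.12*0.18 = 0.014432 + 0.045936 + 0.034440 + 0.011232 = 0.106040
Restricting to configurations with earthquake present: 0.034440 + 0.011232 = 0.045672.
So P(earthquake | alarm) = 0.045672/0.106040 ≈ 0.4307.

With the extra evidence:
Sum P(alarm|·) weighted by the priors over both values of earthquake:
  P(alarm | burglary) = 0.29·0.88 + 0.52·0.12
        = 0.255200 + 0.062400 = 0.317600
Configurations with earthquake contribute 0.062400, so
  P(earthquake | alarm, burglary) = 0.062400 / 0.317600 ≈ 0.1965
The drop from 0.4307 to 0.1965 is the explaining-away (discounting) effect.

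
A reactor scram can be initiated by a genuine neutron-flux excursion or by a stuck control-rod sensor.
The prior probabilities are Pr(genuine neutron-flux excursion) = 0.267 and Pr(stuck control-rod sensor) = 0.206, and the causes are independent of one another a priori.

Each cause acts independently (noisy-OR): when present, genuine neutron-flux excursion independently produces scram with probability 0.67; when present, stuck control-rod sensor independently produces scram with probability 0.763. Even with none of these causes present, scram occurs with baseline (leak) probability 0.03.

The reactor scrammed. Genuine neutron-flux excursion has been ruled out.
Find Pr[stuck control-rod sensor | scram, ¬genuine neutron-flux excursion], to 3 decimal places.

Pr[stuck control-rod sensor | scram, ¬genuine neutron-flux excursion] ≈ 0.869

Under noisy-OR, P(scram | causes) = 1 − (1−0.03)·∏(1−qᵢ) over the active causes.
P(scram | ¬genuine neutron-flux excursion) = 0.03·0.794 + 0.77011·0.206 = 0.023820 + 0.158643 = 0.182463
Of this, 0.158643 comes from 0.77011·0.206 (the stuck control-rod sensor=true cases).
So P(stuck control-rod sensor | scram, ¬genuine neutron-flux excursion) = 0.158643/0.182463 ≈ 0.869.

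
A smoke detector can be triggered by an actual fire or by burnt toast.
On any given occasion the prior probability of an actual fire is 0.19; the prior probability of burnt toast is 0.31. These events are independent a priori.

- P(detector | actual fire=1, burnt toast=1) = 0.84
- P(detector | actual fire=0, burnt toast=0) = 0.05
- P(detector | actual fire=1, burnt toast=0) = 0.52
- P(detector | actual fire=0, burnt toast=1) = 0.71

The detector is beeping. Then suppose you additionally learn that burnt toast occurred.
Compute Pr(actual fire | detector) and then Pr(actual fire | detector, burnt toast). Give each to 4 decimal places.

P(detector) = 0.05*0.81*0.69 + 0.71*0.81*0.31 + 0.52*0.19*0.69 + 0.84*0.19*0.31 = 0.027945 + 0.178281 + 0.068172 + 0.049476 = 0.323874
Of this, 0.117648 comes from 0.068172 + 0.049476 (the actual fire=true cases).
So P(actual fire | detector) = 0.117648/0.323874 ≈ 0.3633.

Now condition on the additional information:
Sum P(detector|·) weighted by the priors over both values of actual fire:
  P(detector | burnt toast) = 0.71*0.81 + 0.84*0.19
        = 0.575100 + 0.159600 = 0.734700
The terms with actual fire present sum to 0.159600, so
  P(actual fire | detector, burnt toast) = 0.159600 / 0.734700 ≈ 0.2172
Conditioning on burnt toast lowers the posterior on actual fire: the classic explaining-away effect in a common-effect structure.

Pr(actual fire | detector) ≈ 0.3633; Pr(actual fire | detector, burnt toast) ≈ 0.2172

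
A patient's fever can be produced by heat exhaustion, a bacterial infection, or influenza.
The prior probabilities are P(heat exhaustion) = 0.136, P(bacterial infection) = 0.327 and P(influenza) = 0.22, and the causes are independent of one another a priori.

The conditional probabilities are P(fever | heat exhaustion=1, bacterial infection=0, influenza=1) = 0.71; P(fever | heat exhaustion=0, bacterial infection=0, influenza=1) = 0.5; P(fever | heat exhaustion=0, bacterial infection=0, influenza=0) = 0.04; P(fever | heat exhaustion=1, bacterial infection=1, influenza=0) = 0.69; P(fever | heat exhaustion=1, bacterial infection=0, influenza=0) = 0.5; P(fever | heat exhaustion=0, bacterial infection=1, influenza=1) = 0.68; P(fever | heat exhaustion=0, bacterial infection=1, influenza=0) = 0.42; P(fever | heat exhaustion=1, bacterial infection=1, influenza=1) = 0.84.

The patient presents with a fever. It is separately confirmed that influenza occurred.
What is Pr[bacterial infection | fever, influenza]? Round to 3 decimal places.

For the numerator, keep only bacterial infection=true terms: 0.192119 + 0.037356 = 0.229475
Denominator P(fever | influenza): 0.5·0.864·0.673 + 0.68·0.864·0.327 + 0.71·0.136·0.673 + 0.84·0.136·0.327 = 0.585196
P(bacterial infection | fever, influenza) = 0.229475/0.585196 ≈ 0.392

Pr[bacterial infection | fever, influenza] ≈ 0.392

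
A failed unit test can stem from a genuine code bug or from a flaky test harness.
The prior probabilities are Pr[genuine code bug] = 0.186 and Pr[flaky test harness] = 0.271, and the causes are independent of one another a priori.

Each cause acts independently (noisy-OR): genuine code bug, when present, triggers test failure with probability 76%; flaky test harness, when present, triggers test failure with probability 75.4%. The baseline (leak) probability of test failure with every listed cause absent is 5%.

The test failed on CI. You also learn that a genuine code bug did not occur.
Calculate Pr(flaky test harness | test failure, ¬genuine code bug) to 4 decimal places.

Pr(flaky test harness | test failure, ¬genuine code bug) ≈ 0.8507

Under noisy-OR, P(test failure | causes) = 1 − (1−0.05)·∏(1−qᵢ) over the active causes.
Weight on flaky test harness=true, given the evidence: 0.7663*0.271 = 0.207667
The normalizing constant is 0.05*0.729 + 0.7663*0.271 = 0.244117
Posterior = 0.207667 / 0.244117 ≈ 0.8507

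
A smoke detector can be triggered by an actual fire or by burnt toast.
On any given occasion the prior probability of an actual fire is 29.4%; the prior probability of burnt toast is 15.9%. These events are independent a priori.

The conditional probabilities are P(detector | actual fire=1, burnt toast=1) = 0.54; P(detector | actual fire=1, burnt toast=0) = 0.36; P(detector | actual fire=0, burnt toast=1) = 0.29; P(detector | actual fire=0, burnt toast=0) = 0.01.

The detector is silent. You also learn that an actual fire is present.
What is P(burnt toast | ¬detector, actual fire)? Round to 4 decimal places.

P(burnt toast | ¬detector, actual fire) ≈ 0.1196

P(¬detector | actual fire) = 0.64·0.841 + 0.46·0.159 = 0.538240 + 0.073140 = 0.611380
The burnt toast-present share is 0.46·0.159 = 0.073140.
So P(burnt toast | ¬detector, actual fire) = 0.073140/0.611380 ≈ 0.1196.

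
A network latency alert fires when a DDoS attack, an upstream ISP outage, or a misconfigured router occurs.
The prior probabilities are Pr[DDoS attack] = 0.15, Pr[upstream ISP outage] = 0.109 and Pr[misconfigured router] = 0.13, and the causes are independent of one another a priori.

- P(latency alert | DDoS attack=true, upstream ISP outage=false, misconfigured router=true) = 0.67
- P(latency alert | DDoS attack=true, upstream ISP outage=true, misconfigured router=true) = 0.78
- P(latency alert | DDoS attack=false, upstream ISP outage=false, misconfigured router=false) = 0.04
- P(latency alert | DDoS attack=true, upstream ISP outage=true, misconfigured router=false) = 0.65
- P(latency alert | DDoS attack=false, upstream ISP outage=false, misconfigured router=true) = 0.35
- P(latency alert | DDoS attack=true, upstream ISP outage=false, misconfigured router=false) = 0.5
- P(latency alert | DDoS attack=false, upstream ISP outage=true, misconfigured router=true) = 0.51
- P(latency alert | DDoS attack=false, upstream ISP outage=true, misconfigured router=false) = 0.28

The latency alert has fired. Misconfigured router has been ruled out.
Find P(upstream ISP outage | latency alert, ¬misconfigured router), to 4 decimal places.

P(upstream ISP outage | latency alert, ¬misconfigured router) ≈ 0.2735

Sum P(latency alert|·) weighted by the priors over the 4 (DDoS attack, upstream ISP outage) configurations:
  P(latency alert | ¬misconfigured router) = 0.04×0.85×0.891 + 0.28×0.85×0.109 + 0.5×0.15×0.891 + 0.65×0.15×0.109
        = 0.030294 + 0.025942 + 0.066825 + 0.010627 = 0.133688
The terms with upstream ISP outage present sum to 0.036569, so
  P(upstream ISP outage | latency alert, ¬misconfigured router) = 0.036569 / 0.133688 ≈ 0.2735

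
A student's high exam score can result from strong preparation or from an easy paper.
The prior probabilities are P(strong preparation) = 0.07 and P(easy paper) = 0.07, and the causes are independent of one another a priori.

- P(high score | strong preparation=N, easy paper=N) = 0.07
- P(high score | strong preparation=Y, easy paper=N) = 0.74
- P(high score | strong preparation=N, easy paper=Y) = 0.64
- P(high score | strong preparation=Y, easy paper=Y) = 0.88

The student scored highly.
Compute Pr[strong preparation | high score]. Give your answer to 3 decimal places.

Pr[strong preparation | high score] ≈ 0.339

By total probability over the 4 (strong preparation, easy paper) configurations:
  P(high score) = 0.07×0.93×0.93 + 0.64×0.93×0.07 + 0.74×0.07×0.93 + 0.88×0.07×0.07
        = 0.060543 + 0.041664 + 0.048174 + 0.004312 = 0.154693
The terms with strong preparation present sum to 0.052486, so
  P(strong preparation | high score) = 0.052486 / 0.154693 ≈ 0.339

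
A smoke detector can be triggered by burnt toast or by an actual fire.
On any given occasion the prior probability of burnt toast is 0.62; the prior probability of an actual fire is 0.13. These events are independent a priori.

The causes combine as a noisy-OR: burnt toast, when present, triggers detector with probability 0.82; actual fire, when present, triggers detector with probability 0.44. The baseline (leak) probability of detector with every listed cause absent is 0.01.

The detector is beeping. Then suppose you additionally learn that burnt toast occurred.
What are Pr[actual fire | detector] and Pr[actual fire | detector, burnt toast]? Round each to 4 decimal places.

Pr[actual fire | detector] ≈ 0.1748; Pr[actual fire | detector, burnt toast] ≈ 0.1407

Under noisy-OR, P(detector | causes) = 1 − (1−0.01)·∏(1−qᵢ) over the active causes.
Enumerate the 4 (burnt toast, actual fire) configurations and weight by the priors:
  P(detector) = 0.01*0.38*0.87 + 0.4456*0.38*0.13 + 0.8218*0.62*0.87 + 0.900208*0.62*0.13
        = 0.003306 + 0.022013 + 0.443279 + 0.072557 = 0.541155
Configurations with actual fire contribute 0.094570, so
  P(actual fire | detector) = 0.094570 / 0.541155 ≈ 0.1748

With the extra evidence:
P(detector | burnt toast) = 0.8218*0.87 + 0.900208*0.13 = 0.714966 + 0.117027 = 0.831993
The actual fire-present share is 0.900208*0.13 = 0.117027.
Hence the posterior is 0.117027/0.831993 ≈ 0.1407.
The drop from 0.1748 to 0.1407 is the explaining-away (discounting) effect.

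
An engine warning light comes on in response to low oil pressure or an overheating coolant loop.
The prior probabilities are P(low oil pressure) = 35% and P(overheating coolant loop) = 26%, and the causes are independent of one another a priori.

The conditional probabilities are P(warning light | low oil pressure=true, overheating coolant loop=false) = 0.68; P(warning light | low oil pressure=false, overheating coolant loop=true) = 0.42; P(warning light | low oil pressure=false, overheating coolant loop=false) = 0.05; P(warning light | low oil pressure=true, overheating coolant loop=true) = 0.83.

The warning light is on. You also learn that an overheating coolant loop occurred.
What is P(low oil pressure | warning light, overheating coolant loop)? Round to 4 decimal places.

P(low oil pressure | warning light, overheating coolant loop) ≈ 0.5155

P(warning light | overheating coolant loop) = 0.42*0.65 + 0.83*0.35 = 0.273000 + 0.290500 = 0.563500
The low oil pressure-present share is 0.83*0.35 = 0.290500.
Hence the posterior is 0.290500/0.563500 ≈ 0.5155.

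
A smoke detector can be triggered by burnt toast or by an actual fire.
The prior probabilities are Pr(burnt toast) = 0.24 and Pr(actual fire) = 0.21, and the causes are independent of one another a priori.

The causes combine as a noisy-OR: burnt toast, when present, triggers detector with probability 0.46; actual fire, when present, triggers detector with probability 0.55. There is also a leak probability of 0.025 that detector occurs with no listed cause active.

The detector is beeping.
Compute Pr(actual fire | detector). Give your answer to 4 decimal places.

Pr(actual fire | detector) ≈ 0.5499

Under noisy-OR, P(detector | causes) = 1 − (1−0.025)·∏(1−qᵢ) over the active causes.
Enumerate the 4 (burnt toast, actual fire) configurations and weight by the priors:
  P(detector) = 0.025*0.76*0.79 + 0.56125*0.76*0.21 + 0.4735*0.24*0.79 + 0.763075*0.24*0.21
        = 0.015010 + 0.089576 + 0.089776 + 0.038459 = 0.232821
Keeping only the actual fire-present terms gives 0.128035, so
  P(actual fire | detector) = 0.128035 / 0.232821 ≈ 0.5499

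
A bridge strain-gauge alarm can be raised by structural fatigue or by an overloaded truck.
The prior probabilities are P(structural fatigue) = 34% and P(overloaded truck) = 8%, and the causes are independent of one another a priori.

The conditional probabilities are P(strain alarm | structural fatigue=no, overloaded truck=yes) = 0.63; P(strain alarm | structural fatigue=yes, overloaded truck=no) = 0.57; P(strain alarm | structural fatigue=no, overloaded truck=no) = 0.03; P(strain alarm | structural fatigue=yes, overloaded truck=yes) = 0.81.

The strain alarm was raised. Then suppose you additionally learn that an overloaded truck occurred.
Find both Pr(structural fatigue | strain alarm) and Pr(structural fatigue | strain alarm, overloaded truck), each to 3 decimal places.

By total probability over the 4 (structural fatigue, overloaded truck) configurations:
  P(strain alarm) = 0.03×0.66×0.92 + 0.63×0.66×0.08 + 0.57×0.34×0.92 + 0.81×0.34×0.08
        = 0.018216 + 0.033264 + 0.178296 + 0.022032 = 0.251808
The terms with structural fatigue present sum to 0.200328, so
  P(structural fatigue | strain alarm) = 0.200328 / 0.251808 ≈ 0.796

Now condition on the additional information:
P(strain alarm | overloaded truck) = 0.63*0.66 + 0.81*0.34 = 0.415800 + 0.275400 = 0.691200
Of this, 0.275400 comes from 0.81*0.34 (the structural fatigue=true cases).
Hence the posterior is 0.275400/0.691200 ≈ 0.398.
Conditioning on overloaded truck lowers the posterior on structural fatigue: the classic explaining-away effect in a common-effect structure.

Pr(structural fatigue | strain alarm) ≈ 0.796; Pr(structural fatigue | strain alarm, overloaded truck) ≈ 0.398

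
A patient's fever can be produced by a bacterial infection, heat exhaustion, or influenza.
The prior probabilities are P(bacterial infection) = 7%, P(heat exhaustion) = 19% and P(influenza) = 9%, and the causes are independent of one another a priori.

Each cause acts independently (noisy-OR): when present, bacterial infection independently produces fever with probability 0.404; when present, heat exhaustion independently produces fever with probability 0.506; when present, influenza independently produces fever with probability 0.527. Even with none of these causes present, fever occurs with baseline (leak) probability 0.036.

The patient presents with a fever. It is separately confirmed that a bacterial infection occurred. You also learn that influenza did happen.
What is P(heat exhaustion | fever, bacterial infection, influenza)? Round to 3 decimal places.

Under noisy-OR, P(fever | causes) = 1 − (1−0.036)·∏(1−qᵢ) over the active causes.
Enumerate both values of heat exhaustion and weight by the priors:
  P(fever | bacterial infection, influenza) = 0.728241·0.81 + 0.865751·0.19
        = 0.589875 + 0.164493 = 0.754368
Configurations with heat exhaustion contribute 0.164493, so
  P(heat exhaustion | fever, bacterial infection, influenza) = 0.164493 / 0.754368 ≈ 0.218

P(heat exhaustion | fever, bacterial infection, influenza) ≈ 0.218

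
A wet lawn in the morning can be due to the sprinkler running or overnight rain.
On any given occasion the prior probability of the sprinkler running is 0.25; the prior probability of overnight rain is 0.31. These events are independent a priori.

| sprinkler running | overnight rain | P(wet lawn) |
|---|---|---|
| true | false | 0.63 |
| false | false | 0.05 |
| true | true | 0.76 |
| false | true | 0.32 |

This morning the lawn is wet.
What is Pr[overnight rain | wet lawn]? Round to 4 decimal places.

Pr[overnight rain | wet lawn] ≈ 0.4977

P(wet lawn) = 0.05·0.75·0.69 + 0.32·0.75·0.31 + 0.63·0.25·0.69 + 0.76·0.25·0.31 = 0.025875 + 0.074400 + 0.108675 + 0.058900 = 0.267850
Restricting to configurations with overnight rain present: 0.074400 + 0.058900 = 0.133300.
P(overnight rain | wet lawn) = 0.133300 / 0.267850 ≈ 0.4977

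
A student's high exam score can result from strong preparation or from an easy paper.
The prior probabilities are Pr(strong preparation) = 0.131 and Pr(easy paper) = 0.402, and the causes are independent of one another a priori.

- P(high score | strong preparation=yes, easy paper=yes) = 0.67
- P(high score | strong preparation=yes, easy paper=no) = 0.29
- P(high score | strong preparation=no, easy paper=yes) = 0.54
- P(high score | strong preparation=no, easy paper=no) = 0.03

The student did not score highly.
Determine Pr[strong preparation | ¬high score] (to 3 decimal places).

Pr[strong preparation | ¬high score] ≈ 0.099

Numerator (weight on configurations with strong preparation): 0.055620 + 0.017378 = 0.072998
The normalizing constant is 0.97·0.869·0.598 + 0.46·0.869·0.402 + 0.71·0.131·0.598 + 0.33·0.131·0.402 = 0.737765
Posterior = 0.072998 / 0.737765 ≈ 0.099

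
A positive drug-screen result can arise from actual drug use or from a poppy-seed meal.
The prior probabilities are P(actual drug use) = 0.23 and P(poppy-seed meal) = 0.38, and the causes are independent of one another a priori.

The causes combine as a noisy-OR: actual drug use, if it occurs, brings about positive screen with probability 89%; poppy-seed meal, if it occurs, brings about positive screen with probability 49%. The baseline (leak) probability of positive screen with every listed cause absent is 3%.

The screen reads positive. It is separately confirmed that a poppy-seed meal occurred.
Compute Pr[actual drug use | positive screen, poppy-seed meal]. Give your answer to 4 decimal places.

Under noisy-OR, P(positive screen | causes) = 1 − (1−0.03)·∏(1−qᵢ) over the active causes.
P(positive screen | poppy-seed meal) = 0.5053·0.77 + 0.945583·0.23 = 0.389081 + 0.217484 = 0.606565
Of this, 0.217484 comes from 0.945583·0.23 (the actual drug use=true cases).
P(actual drug use | positive screen, poppy-seed meal) = 0.217484 / 0.606565 ≈ 0.3586

Pr[actual drug use | positive screen, poppy-seed meal] ≈ 0.3586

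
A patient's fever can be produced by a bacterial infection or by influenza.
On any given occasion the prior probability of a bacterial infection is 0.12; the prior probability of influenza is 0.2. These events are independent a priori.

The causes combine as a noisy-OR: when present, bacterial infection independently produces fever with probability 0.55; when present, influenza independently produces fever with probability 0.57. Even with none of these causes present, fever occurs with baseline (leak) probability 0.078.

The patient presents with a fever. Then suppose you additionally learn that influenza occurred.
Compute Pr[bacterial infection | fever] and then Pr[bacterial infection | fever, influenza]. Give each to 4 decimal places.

Under noisy-OR, P(fever | causes) = 1 − (1−0.078)·∏(1−qᵢ) over the active causes.
Enumerate the 4 (bacterial infection, influenza) configurations and weight by the priors:
  P(fever) = 0.078*0.88*0.8 + 0.60354*0.88*0.2 + 0.5851*0.12*0.8 + 0.821593*0.12*0.2
        = 0.054912 + 0.106223 + 0.056170 + 0.019718 = 0.237023
Configurations with bacterial infection contribute 0.075888, so
  P(bacterial infection | fever) = 0.075888 / 0.237023 ≈ 0.3202

Now condition on the additional information:
P(fever | influenza) = 0.60354×0.88 + 0.821593×0.12 = 0.531115 + 0.098591 = 0.629706
The bacterial infection-present share is 0.821593×0.12 = 0.098591.
So P(bacterial infection | fever, influenza) = 0.098591/0.629706 ≈ 0.1566.
This is intercausal reasoning (explaining away): once influenza accounts for the fever, bacterial infection becomes less likely.

Pr[bacterial infection | fever] ≈ 0.3202; Pr[bacterial infection | fever, influenza] ≈ 0.1566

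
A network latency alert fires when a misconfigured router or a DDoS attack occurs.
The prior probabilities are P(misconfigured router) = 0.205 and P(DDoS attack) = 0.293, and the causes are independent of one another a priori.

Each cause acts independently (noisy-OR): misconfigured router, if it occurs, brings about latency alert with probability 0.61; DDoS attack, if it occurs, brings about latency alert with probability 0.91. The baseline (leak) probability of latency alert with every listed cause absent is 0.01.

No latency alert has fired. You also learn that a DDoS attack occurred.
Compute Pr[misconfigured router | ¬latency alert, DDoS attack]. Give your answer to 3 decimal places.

Pr[misconfigured router | ¬latency alert, DDoS attack] ≈ 0.091

Under noisy-OR, P(latency alert | causes) = 1 − (1−0.01)·∏(1−qᵢ) over the active causes.
P(¬latency alert | DDoS attack) = 0.0891*0.795 + 0.034749*0.205 = 0.070835 + 0.007124 = 0.077959
Restricting to configurations with misconfigured router present: 0.034749*0.205 = 0.007124.
P(misconfigured router | ¬latency alert, DDoS attack) = 0.007124 / 0.077959 ≈ 0.091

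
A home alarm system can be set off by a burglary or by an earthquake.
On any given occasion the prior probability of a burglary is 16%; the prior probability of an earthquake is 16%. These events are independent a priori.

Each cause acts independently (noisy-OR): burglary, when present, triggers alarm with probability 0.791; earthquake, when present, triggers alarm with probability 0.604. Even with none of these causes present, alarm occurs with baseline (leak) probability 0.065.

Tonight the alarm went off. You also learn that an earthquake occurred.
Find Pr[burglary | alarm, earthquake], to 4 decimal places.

Under noisy-OR, P(alarm | causes) = 1 − (1−0.065)·∏(1−qᵢ) over the active causes.
Sum P(alarm|·) weighted by the priors over both values of burglary:
  P(alarm | earthquake) = 0.62974×0.84 + 0.922616×0.16
        = 0.528982 + 0.147619 = 0.676601
Keeping only the burglary-present terms gives 0.147619, so
  P(burglary | alarm, earthquake) = 0.147619 / 0.676601 ≈ 0.2182

Pr[burglary | alarm, earthquake] ≈ 0.2182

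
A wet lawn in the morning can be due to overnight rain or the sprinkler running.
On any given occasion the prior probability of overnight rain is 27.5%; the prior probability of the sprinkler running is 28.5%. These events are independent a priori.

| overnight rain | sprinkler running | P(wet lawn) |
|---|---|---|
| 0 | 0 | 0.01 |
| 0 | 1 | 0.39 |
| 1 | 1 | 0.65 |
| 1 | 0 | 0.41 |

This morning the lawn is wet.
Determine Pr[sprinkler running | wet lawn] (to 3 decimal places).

Numerator (weight on configurations with sprinkler running): 0.080584 + 0.050944 = 0.131528
The normalizing constant is 0.01*0.725*0.715 + 0.39*0.725*0.285 + 0.41*0.275*0.715 + 0.65*0.275*0.285 = 0.217328
P(sprinkler running | wet lawn) = 0.131528/0.217328 ≈ 0.605

Pr[sprinkler running | wet lawn] ≈ 0.605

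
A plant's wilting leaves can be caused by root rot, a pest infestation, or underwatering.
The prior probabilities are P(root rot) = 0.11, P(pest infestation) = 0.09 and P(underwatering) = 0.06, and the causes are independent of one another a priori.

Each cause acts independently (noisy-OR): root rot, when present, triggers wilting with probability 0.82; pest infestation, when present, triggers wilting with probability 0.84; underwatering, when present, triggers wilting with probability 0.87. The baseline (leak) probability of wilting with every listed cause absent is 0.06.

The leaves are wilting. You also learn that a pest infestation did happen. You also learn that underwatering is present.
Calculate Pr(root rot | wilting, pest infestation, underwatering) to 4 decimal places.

Pr(root rot | wilting, pest infestation, underwatering) ≈ 0.1116

Under noisy-OR, P(wilting | causes) = 1 − (1−0.06)·∏(1−qᵢ) over the active causes.
P(wilting | pest infestation, underwatering) = 0.980448·0.89 + 0.996481·0.11 = 0.872599 + 0.109613 = 0.982212
Restricting to configurations with root rot present: 0.996481·0.11 = 0.109613.
Hence the posterior is 0.109613/0.982212 ≈ 0.1116.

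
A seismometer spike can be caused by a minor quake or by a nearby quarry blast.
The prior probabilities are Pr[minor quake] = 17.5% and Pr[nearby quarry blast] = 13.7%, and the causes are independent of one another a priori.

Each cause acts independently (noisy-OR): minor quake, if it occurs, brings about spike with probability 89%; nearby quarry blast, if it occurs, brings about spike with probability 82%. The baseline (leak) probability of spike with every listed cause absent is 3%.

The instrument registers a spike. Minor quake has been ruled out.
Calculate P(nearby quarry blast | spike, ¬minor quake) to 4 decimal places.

Under noisy-OR, P(spike | causes) = 1 − (1−0.03)·∏(1−qᵢ) over the active causes.
P(spike | ¬minor quake) = 0.03·0.863 + 0.8254·0.137 = 0.025890 + 0.113080 = 0.138970
Restricting to configurations with nearby quarry blast present: 0.8254·0.137 = 0.113080.
P(nearby quarry blast | spike, ¬minor quake) = 0.113080 / 0.138970 ≈ 0.8137

P(nearby quarry blast | spike, ¬minor quake) ≈ 0.8137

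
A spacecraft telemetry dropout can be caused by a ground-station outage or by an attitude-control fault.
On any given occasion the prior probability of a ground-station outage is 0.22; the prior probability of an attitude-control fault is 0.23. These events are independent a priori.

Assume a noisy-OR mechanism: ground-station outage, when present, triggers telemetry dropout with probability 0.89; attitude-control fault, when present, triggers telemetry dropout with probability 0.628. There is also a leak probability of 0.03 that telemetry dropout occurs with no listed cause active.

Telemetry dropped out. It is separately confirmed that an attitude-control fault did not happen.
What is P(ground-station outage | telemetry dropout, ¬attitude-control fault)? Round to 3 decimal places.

Under noisy-OR, P(telemetry dropout | causes) = 1 − (1−0.03)·∏(1−qᵢ) over the active causes.
Enumerate both values of ground-station outage and weight by the priors:
  P(telemetry dropout | ¬attitude-control fault) = 0.03·0.78 + 0.8933·0.22
        = 0.023400 + 0.196526 = 0.219926
Keeping only the ground-station outage-present terms gives 0.196526, so
  P(ground-station outage | telemetry dropout, ¬attitude-control fault) = 0.196526 / 0.219926 ≈ 0.894

P(ground-station outage | telemetry dropout, ¬attitude-control fault) ≈ 0.894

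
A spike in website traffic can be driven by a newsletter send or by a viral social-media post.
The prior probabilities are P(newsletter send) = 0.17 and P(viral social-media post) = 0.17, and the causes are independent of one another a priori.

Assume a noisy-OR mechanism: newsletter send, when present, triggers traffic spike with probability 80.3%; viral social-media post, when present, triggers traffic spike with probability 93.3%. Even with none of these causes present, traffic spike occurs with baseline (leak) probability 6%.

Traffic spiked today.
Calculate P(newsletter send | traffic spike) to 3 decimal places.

Under noisy-OR, P(traffic spike | causes) = 1 − (1−0.06)·∏(1−qᵢ) over the active causes.
P(traffic spike) = 0.06×0.83×0.83 + 0.93702×0.83×0.17 + 0.81482×0.17×0.83 + 0.987593×0.17×0.17 = 0.041334 + 0.132214 + 0.114971 + 0.028541 = 0.317060
Restricting to configurations with newsletter send present: 0.114971 + 0.028541 = 0.143512.
Hence the posterior is 0.143512/0.317060 ≈ 0.453.

P(newsletter send | traffic spike) ≈ 0.453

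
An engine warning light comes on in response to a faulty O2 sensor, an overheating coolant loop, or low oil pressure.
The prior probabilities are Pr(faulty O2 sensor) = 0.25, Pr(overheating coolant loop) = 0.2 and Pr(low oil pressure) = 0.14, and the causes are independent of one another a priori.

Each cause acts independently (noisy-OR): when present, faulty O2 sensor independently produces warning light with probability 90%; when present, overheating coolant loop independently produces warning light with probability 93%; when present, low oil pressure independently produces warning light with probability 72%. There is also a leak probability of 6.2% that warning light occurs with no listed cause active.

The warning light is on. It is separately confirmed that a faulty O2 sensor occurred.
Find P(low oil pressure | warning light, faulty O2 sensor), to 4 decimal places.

P(low oil pressure | warning light, faulty O2 sensor) ≈ 0.1471

Under noisy-OR, P(warning light | causes) = 1 − (1−0.062)·∏(1−qᵢ) over the active causes.
Weight on low oil pressure=true, given the evidence: 0.109058 + 0.027949 = 0.137007
Denominator P(warning light | faulty O2 sensor): 0.9062*0.8*0.86 + 0.973736*0.8*0.14 + 0.993434*0.2*0.86 + 0.998162*0.2*0.14 = 0.931344
Posterior = 0.137007 / 0.931344 ≈ 0.1471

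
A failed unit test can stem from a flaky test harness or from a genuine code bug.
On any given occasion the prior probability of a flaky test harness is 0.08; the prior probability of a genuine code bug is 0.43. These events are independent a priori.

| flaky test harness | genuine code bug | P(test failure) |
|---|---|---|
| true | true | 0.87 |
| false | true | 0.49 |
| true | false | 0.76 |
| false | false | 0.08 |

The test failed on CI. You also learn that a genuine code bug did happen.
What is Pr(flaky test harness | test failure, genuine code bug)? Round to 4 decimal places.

Pr(flaky test harness | test failure, genuine code bug) ≈ 0.1337

P(test failure | genuine code bug) = 0.49*0.92 + 0.87*0.08 = 0.450800 + 0.069600 = 0.520400
The flaky test harness-present share is 0.87*0.08 = 0.069600.
P(flaky test harness | test failure, genuine code bug) = 0.069600 / 0.520400 ≈ 0.1337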